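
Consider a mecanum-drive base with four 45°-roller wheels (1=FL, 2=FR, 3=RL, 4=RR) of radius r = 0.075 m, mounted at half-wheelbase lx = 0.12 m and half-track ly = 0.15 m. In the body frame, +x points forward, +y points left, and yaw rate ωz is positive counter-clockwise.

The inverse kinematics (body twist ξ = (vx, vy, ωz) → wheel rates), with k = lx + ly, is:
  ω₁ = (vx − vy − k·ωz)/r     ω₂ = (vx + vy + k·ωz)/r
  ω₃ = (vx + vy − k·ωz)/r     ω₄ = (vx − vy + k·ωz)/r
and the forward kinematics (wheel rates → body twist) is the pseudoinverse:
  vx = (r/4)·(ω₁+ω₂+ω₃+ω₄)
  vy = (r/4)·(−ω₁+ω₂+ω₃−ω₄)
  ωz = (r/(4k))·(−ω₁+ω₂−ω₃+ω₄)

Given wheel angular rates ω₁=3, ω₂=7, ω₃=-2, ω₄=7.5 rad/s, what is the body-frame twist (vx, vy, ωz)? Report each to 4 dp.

k = lx + ly = 0.12 + 0.15 = 0.2700
ω₁+ω₂+ω₃+ω₄ = 15.5000  →  vx = (0.075/4)·15.5000 = 0.2906
−ω₁+ω₂+ω₃−ω₄ = -5.5000  →  vy = (0.075/4)·-5.5000 = -0.1031
−ω₁+ω₂−ω₃+ω₄ = 13.5000  →  ωz = (0.075/1.0800)·13.5000 = 0.9375

(0.2906, -0.1031, 0.9375)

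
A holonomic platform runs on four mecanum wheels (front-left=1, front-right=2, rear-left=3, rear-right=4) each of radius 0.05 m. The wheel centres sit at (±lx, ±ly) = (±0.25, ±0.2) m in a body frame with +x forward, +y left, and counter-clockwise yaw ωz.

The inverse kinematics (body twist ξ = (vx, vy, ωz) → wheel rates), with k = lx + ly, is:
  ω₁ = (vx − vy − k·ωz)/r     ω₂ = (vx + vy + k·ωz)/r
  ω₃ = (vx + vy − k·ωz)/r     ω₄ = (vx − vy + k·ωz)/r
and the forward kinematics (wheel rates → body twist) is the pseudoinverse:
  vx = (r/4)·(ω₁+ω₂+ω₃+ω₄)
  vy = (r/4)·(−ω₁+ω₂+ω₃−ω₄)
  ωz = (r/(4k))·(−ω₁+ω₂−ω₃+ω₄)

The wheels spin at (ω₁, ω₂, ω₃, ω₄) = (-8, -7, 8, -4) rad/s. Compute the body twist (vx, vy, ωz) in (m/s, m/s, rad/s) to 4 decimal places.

(-0.1375, 0.1625, -0.3056)

k = lx + ly = 0.25 + 0.2 = 0.4500
ω₁+ω₂+ω₃+ω₄ = -11.0000  →  vx = (0.05/4)·-11.0000 = -0.1375
−ω₁+ω₂+ω₃−ω₄ = 13.0000  →  vy = (0.05/4)·13.0000 = 0.1625
−ω₁+ω₂−ω₃+ω₄ = -11.0000  →  ωz = (0.05/1.8000)·-11.0000 = -0.3056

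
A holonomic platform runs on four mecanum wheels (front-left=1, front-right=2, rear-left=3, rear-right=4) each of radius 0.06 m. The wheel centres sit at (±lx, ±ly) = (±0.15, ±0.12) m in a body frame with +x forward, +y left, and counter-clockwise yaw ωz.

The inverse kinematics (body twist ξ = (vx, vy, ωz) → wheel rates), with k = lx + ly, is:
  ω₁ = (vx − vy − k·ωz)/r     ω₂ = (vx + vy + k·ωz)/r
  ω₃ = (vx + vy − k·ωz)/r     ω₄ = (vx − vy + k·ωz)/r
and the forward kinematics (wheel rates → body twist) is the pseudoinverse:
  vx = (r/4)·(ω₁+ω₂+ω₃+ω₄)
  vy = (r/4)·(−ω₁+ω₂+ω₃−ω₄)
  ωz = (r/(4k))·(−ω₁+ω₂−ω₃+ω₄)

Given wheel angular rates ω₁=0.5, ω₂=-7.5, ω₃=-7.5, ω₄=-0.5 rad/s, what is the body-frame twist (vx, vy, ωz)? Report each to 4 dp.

k = lx + ly = 0.15 + 0.12 = 0.2700
ω₁+ω₂+ω₃+ω₄ = -15.0000  →  vx = (0.06/4)·-15.0000 = -0.2250
−ω₁+ω₂+ω₃−ω₄ = -15.0000  →  vy = (0.06/4)·-15.0000 = -0.2250
−ω₁+ω₂−ω₃+ω₄ = -1.0000  →  ωz = (0.06/1.0800)·-1.0000 = -0.0556

(-0.2250, -0.2250, -0.0556)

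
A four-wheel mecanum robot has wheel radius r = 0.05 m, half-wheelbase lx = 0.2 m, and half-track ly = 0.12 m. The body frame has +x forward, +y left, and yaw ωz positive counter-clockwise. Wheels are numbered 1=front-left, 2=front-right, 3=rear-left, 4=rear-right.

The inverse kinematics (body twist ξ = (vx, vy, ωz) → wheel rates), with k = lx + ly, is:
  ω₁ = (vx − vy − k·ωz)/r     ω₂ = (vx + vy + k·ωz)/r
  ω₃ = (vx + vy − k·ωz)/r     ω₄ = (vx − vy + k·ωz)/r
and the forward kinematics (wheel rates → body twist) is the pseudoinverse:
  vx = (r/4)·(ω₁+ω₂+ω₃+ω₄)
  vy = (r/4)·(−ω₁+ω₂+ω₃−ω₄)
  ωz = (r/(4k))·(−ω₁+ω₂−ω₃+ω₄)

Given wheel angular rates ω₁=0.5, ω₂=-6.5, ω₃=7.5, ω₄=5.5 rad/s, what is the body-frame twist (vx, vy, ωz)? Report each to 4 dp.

k = lx + ly = 0.2 + 0.12 = 0.3200
ω₁+ω₂+ω₃+ω₄ = 7.0000  →  vx = (0.05/4)·7.0000 = 0.0875
−ω₁+ω₂+ω₃−ω₄ = -5.0000  →  vy = (0.05/4)·-5.0000 = -0.0625
−ω₁+ω₂−ω₃+ω₄ = -9.0000  →  ωz = (0.05/1.2800)·-9.0000 = -0.3516

(0.0875, -0.0625, -0.3516)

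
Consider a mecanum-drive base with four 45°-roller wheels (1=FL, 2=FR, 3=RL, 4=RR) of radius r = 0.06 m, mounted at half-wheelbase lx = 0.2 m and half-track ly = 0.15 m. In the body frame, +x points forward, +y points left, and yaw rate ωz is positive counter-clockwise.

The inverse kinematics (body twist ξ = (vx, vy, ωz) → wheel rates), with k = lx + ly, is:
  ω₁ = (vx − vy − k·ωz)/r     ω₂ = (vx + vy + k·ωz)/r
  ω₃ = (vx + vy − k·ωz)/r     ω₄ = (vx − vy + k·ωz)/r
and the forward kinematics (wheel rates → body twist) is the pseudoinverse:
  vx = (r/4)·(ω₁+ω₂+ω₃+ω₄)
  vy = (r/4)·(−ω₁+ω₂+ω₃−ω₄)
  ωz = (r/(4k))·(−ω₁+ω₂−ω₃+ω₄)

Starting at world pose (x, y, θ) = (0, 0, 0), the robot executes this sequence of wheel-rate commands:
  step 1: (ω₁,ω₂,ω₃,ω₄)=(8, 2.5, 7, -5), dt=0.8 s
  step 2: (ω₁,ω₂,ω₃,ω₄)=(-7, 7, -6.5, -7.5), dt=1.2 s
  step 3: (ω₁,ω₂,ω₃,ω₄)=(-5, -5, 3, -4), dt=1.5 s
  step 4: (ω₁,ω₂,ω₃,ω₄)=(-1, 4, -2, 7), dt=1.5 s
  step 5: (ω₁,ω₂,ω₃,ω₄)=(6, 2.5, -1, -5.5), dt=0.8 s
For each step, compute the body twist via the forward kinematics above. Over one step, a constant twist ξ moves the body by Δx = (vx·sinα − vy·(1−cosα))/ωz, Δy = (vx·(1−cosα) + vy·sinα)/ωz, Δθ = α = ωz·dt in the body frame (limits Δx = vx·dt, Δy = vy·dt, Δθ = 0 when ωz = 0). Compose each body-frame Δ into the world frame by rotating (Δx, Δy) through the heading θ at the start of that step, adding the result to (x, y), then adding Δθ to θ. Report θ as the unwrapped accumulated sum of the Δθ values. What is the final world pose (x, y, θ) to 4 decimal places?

step 1: ξ=(vx,vy,ωz)=(0.1875, 0.0975, -0.7500), dt=0.8 → body Δ=(0.1639, 0.0297, -0.6000) → world pose (0.1639, 0.0297, -0.6000)
step 2: ξ=(vx,vy,ωz)=(-0.2100, 0.2250, 0.5571), dt=1.2 → body Δ=(-0.3206, 0.1692, 0.6686) → world pose (-0.0052, 0.3504, 0.0686)
step 3: ξ=(vx,vy,ωz)=(-0.1650, 0.1050, -0.3000), dt=1.5 → body Δ=(-0.2044, 0.2070, -0.4500) → world pose (-0.2233, 0.5429, -0.3814)
step 4: ξ=(vx,vy,ωz)=(0.1200, -0.0600, 0.6000), dt=1.5 → body Δ=(0.1945, -0.0027, 0.9000) → world pose (-0.0437, 0.4680, 0.5186)
step 5: ξ=(vx,vy,ωz)=(0.0300, 0.0150, -0.3429), dt=0.8 → body Δ=(0.0253, 0.0086, -0.2743) → world pose (-0.0260, 0.4880, 0.2443)

(-0.0260, 0.4880, 0.2443)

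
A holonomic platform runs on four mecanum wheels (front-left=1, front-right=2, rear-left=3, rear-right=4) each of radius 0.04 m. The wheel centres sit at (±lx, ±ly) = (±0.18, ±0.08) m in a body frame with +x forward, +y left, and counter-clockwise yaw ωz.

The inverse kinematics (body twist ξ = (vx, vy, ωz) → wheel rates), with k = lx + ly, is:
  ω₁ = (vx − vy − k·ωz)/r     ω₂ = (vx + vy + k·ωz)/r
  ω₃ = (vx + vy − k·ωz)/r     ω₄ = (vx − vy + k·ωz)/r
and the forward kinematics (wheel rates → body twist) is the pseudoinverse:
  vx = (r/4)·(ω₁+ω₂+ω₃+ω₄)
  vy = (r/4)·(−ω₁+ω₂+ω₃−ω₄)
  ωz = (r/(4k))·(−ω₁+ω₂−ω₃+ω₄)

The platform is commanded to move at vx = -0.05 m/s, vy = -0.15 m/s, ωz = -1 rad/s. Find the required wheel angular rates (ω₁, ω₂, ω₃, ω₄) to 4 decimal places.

(9.0000, -11.5000, 1.5000, -4.0000)

k = lx + ly = 0.18 + 0.08 = 0.2600;  k·ωz = 0.2600·-1 = -0.2600
ω₁ (FL) = (vx − vy − k·ωz)/r = 0.3600/0.04 = 9.0000
ω₂ (FR) = (vx + vy + k·ωz)/r = -0.4600/0.04 = -11.5000
ω₃ (RL) = (vx + vy − k·ωz)/r = 0.0600/0.04 = 1.5000
ω₄ (RR) = (vx − vy + k·ωz)/r = -0.1600/0.04 = -4.0000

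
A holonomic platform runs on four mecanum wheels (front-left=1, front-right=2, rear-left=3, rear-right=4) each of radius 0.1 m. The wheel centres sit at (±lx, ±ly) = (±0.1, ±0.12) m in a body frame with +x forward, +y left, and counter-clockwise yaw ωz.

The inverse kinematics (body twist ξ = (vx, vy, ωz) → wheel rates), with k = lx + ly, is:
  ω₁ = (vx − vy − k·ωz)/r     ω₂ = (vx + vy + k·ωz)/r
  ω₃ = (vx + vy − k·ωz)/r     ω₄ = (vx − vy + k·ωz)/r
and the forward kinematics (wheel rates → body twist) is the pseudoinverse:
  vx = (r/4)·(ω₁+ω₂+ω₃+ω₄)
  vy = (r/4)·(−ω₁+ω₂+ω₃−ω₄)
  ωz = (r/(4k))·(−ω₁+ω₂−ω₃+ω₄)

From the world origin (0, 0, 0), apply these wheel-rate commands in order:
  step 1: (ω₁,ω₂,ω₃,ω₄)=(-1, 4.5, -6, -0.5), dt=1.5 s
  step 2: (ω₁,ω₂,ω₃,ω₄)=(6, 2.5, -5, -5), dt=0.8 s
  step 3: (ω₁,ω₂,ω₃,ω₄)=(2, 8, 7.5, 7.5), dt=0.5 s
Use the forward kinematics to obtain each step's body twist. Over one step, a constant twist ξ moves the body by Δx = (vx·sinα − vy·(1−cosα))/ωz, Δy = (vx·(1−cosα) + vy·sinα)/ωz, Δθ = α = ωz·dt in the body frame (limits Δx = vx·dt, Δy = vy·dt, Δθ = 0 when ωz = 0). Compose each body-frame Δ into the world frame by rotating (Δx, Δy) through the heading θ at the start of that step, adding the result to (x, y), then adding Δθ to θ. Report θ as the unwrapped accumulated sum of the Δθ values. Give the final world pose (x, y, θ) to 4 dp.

(-0.1061, 0.1981, 1.8977)

step 1: ξ=(vx,vy,ωz)=(-0.0750, 0.0000, 1.2500), dt=1.5 → body Δ=(-0.0572, -0.0780, 1.8750) → world pose (-0.0572, -0.0780, 1.8750)
step 2: ξ=(vx,vy,ωz)=(-0.0375, -0.0875, -0.3977), dt=0.8 → body Δ=(-0.0405, -0.0641, -0.3182) → world pose (0.0160, -0.0975, 1.5568)
step 3: ξ=(vx,vy,ωz)=(0.6250, 0.1500, 0.6818), dt=0.5 → body Δ=(0.2938, 0.1263, 0.3409) → world pose (-0.1061, 0.1981, 1.8977)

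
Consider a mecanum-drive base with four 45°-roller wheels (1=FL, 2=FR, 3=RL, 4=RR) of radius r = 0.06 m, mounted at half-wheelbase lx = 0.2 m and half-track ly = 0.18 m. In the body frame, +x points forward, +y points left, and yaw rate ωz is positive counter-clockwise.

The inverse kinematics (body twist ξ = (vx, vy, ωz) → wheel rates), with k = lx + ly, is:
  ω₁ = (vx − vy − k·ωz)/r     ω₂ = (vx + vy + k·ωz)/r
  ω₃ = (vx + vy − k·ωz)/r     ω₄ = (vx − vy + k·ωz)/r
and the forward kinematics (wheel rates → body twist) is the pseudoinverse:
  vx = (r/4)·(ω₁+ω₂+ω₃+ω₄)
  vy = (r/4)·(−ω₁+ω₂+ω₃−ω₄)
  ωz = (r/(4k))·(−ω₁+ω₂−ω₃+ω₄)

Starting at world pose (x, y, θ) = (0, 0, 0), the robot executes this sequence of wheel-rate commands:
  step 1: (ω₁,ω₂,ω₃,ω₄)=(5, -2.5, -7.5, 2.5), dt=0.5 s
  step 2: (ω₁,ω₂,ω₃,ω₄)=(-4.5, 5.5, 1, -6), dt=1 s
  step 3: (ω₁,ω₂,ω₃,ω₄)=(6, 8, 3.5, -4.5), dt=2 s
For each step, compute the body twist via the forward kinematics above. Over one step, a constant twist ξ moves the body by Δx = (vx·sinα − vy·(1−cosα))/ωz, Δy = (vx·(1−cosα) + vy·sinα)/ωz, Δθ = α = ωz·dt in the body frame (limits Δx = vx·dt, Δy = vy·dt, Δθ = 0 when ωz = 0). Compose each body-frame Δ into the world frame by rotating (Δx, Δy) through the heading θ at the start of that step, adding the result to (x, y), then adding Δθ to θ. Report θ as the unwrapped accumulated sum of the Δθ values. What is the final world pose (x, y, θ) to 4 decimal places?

(0.3032, 0.3850, -0.3059)

step 1: ξ=(vx,vy,ωz)=(-0.0375, -0.2625, 0.0987), dt=0.5 → body Δ=(-0.0155, -0.1317, 0.0493) → world pose (-0.0155, -0.1317, 0.0493)
step 2: ξ=(vx,vy,ωz)=(-0.0600, 0.2550, 0.1184), dt=1.0 → body Δ=(-0.0749, 0.2509, 0.1184) → world pose (-0.1027, 0.1152, 0.1678)
step 3: ξ=(vx,vy,ωz)=(0.1950, 0.1500, -0.2368), dt=2.0 → body Δ=(0.4453, 0.1983, -0.4737) → world pose (0.3032, 0.3850, -0.3059)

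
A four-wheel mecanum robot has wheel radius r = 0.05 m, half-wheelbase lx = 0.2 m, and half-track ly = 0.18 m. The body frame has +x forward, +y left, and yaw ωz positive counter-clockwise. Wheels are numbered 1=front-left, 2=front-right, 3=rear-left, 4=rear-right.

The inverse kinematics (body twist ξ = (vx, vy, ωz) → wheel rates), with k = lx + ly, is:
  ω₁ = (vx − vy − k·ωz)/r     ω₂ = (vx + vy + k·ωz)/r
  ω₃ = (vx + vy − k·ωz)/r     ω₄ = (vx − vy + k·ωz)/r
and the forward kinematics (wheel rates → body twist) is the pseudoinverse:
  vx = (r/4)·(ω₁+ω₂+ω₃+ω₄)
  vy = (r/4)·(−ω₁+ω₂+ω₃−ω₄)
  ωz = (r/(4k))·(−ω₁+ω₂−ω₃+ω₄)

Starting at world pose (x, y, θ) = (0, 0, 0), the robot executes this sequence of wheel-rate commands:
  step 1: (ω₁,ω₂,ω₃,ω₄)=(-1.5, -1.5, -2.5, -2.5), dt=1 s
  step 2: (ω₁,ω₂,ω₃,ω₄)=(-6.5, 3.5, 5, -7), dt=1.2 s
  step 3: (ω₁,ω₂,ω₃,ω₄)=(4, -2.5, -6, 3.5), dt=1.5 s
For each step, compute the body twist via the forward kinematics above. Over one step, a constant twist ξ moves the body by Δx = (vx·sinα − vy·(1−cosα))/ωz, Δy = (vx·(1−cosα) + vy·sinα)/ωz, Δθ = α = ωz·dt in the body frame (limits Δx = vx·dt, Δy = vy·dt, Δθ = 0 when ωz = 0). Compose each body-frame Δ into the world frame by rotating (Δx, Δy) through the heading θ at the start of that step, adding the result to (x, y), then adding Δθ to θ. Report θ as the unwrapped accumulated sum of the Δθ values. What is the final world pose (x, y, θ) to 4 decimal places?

(-0.1821, 0.0330, 0.0691)

step 1: ξ=(vx,vy,ωz)=(-0.1000, 0.0000, 0.0000), dt=1.0 → body Δ=(-0.1000, 0.0000, 0.0000) → world pose (-0.1000, 0.0000, 0.0000)
step 2: ξ=(vx,vy,ωz)=(-0.0625, 0.2750, -0.0658), dt=1.2 → body Δ=(-0.0619, 0.3326, -0.0789) → world pose (-0.1619, 0.3326, -0.0789)
step 3: ξ=(vx,vy,ωz)=(-0.0125, -0.2000, 0.0987), dt=1.5 → body Δ=(0.0035, -0.3003, 0.1480) → world pose (-0.1821, 0.0330, 0.0691)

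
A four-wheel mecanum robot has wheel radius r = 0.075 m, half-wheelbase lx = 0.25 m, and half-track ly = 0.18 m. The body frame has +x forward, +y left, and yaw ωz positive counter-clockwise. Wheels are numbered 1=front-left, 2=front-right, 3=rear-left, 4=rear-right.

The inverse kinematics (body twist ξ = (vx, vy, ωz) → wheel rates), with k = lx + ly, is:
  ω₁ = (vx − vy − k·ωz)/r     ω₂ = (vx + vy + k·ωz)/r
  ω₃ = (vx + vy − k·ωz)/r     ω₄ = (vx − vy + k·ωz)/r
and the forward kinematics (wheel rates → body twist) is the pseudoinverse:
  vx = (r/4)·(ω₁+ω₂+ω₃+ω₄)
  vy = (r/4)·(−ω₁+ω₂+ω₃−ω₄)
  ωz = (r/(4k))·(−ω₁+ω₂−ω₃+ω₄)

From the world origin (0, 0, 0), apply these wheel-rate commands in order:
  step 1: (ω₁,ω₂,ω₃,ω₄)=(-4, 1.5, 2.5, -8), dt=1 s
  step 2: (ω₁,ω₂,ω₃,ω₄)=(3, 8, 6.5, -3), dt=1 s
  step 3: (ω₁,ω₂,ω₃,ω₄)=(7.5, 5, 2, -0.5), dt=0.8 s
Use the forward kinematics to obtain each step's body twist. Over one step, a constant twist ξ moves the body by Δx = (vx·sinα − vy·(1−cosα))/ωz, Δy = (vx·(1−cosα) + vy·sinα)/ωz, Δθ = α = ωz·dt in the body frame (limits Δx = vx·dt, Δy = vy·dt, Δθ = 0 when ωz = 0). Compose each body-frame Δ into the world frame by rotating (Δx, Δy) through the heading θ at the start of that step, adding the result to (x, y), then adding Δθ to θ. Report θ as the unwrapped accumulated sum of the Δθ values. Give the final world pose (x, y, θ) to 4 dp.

(0.4100, 0.3867, -0.5887)

step 1: ξ=(vx,vy,ωz)=(-0.1500, 0.3000, -0.2180), dt=1.0 → body Δ=(-0.1162, 0.3139, -0.2180) → world pose (-0.1162, 0.3139, -0.2180)
step 2: ξ=(vx,vy,ωz)=(0.2719, 0.2719, -0.1962), dt=1.0 → body Δ=(0.2967, 0.2435, -0.1962) → world pose (0.2261, 0.4875, -0.4142)
step 3: ξ=(vx,vy,ωz)=(0.2625, 0.0000, -0.2180), dt=0.8 → body Δ=(0.2089, -0.0183, -0.1744) → world pose (0.4100, 0.3867, -0.5887)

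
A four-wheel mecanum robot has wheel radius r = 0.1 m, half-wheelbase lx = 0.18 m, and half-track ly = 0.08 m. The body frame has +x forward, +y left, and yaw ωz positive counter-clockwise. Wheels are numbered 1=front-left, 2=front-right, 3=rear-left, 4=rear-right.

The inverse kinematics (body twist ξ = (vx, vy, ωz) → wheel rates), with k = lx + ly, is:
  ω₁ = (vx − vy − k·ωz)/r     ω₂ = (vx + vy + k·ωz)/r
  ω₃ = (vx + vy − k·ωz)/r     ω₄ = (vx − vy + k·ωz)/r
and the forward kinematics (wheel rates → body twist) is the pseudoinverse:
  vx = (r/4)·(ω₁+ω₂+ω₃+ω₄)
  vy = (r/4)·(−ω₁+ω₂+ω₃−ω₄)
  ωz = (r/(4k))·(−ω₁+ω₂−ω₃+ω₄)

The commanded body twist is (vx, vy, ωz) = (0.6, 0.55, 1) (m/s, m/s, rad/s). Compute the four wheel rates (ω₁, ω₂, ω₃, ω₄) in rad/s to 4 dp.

(-2.1000, 14.1000, 8.9000, 3.1000)

k = lx + ly = 0.18 + 0.08 = 0.2600;  k·ωz = 0.2600·1 = 0.2600
ω₁ (FL) = (vx − vy − k·ωz)/r = -0.2100/0.1 = -2.1000
ω₂ (FR) = (vx + vy + k·ωz)/r = 1.4100/0.1 = 14.1000
ω₃ (RL) = (vx + vy − k·ωz)/r = 0.8900/0.1 = 8.9000
ω₄ (RR) = (vx − vy + k·ωz)/r = 0.3100/0.1 = 3.1000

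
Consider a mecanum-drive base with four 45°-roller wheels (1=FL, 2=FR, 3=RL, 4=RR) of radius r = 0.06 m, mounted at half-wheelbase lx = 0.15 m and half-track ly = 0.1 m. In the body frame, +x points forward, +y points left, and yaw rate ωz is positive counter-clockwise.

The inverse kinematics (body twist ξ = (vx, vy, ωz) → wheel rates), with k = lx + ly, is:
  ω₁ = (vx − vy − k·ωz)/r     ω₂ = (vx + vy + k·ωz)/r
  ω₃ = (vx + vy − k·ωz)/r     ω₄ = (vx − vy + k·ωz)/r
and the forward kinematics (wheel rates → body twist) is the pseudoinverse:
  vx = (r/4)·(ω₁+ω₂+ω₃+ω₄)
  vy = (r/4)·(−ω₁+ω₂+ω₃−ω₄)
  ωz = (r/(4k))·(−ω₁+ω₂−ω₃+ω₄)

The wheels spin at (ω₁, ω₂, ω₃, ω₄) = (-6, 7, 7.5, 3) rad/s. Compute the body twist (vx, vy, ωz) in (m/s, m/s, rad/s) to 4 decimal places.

k = lx + ly = 0.15 + 0.1 = 0.2500
ω₁+ω₂+ω₃+ω₄ = 11.5000  →  vx = (0.06/4)·11.5000 = 0.1725
−ω₁+ω₂+ω₃−ω₄ = 17.5000  →  vy = (0.06/4)·17.5000 = 0.2625
−ω₁+ω₂−ω₃+ω₄ = 8.5000  →  ωz = (0.06/1.0000)·8.5000 = 0.5100

(0.1725, 0.2625, 0.5100)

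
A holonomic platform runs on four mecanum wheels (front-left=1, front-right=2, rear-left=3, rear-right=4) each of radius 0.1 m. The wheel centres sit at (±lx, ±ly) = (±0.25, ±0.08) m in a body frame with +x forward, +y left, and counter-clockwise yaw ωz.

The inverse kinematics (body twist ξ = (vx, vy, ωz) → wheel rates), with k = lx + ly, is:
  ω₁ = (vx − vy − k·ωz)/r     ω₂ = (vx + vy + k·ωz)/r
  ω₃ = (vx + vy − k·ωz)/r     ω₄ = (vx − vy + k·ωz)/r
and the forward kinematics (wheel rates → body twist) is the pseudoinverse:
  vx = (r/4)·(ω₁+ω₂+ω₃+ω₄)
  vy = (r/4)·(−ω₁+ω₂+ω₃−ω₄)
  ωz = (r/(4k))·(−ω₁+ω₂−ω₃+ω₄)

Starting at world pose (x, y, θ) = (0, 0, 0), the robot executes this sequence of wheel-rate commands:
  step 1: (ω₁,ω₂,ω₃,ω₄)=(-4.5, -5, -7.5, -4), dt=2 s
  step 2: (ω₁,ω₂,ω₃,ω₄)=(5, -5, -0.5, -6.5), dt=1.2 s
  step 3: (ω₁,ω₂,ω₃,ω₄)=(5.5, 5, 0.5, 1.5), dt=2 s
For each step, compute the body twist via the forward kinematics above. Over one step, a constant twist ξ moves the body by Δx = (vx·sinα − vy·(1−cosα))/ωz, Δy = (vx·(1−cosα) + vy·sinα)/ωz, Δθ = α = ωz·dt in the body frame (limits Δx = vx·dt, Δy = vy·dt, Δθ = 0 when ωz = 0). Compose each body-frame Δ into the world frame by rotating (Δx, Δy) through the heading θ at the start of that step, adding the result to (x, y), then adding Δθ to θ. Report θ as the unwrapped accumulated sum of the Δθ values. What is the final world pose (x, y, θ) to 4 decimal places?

(-0.8882, -1.0372, -0.9242)

step 1: ξ=(vx,vy,ωz)=(-0.5250, -0.1000, 0.2273), dt=2.0 → body Δ=(-0.9695, -0.4277, 0.4545) → world pose (-0.9695, -0.4277, 0.4545)
step 2: ξ=(vx,vy,ωz)=(-0.1750, -0.1000, -1.2121), dt=1.2 → body Δ=(-0.2163, 0.0457, -1.4545) → world pose (-1.1840, -0.4817, -1.0000)
step 3: ξ=(vx,vy,ωz)=(0.3125, -0.0375, 0.0379), dt=2.0 → body Δ=(0.6272, -0.0513, 0.0758) → world pose (-0.8882, -1.0372, -0.9242)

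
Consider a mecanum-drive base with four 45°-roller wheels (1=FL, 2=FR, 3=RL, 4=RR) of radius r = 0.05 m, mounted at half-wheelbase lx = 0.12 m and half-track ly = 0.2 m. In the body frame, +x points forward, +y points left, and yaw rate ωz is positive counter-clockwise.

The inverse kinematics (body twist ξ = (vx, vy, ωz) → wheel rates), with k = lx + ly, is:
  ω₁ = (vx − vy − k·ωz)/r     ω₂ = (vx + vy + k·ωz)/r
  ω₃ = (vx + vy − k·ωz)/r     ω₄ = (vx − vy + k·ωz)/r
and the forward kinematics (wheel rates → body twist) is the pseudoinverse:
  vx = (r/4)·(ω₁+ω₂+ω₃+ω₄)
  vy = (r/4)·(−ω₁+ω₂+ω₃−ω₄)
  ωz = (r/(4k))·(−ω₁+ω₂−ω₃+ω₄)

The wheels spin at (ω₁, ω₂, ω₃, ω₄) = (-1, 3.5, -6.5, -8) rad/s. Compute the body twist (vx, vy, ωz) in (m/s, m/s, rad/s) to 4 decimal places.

(-0.1500, 0.0750, 0.1172)

k = lx + ly = 0.12 + 0.2 = 0.3200
ω₁+ω₂+ω₃+ω₄ = -12.0000  →  vx = (0.05/4)·-12.0000 = -0.1500
−ω₁+ω₂+ω₃−ω₄ = 6.0000  →  vy = (0.05/4)·6.0000 = 0.0750
−ω₁+ω₂−ω₃+ω₄ = 3.0000  →  ωz = (0.05/1.2800)·3.0000 = 0.1172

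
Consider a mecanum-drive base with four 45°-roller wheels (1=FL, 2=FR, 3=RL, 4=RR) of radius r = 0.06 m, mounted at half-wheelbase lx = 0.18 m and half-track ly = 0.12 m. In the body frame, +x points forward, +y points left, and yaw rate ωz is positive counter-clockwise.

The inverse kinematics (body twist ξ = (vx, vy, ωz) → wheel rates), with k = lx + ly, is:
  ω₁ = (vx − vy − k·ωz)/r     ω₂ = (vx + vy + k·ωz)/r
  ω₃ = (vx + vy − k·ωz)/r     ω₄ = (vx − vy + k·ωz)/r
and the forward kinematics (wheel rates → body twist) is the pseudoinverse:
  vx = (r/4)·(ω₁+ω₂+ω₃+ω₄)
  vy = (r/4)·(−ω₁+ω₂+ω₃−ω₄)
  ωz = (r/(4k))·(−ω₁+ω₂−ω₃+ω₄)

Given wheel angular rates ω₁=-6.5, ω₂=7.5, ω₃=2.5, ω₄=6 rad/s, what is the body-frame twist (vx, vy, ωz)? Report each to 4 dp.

(0.1425, 0.1575, 0.8750)

k = lx + ly = 0.18 + 0.12 = 0.3000
ω₁+ω₂+ω₃+ω₄ = 9.5000  →  vx = (0.06/4)·9.5000 = 0.1425
−ω₁+ω₂+ω₃−ω₄ = 10.5000  →  vy = (0.06/4)·10.5000 = 0.1575
−ω₁+ω₂−ω₃+ω₄ = 17.5000  →  ωz = (0.06/1.2000)·17.5000 = 0.8750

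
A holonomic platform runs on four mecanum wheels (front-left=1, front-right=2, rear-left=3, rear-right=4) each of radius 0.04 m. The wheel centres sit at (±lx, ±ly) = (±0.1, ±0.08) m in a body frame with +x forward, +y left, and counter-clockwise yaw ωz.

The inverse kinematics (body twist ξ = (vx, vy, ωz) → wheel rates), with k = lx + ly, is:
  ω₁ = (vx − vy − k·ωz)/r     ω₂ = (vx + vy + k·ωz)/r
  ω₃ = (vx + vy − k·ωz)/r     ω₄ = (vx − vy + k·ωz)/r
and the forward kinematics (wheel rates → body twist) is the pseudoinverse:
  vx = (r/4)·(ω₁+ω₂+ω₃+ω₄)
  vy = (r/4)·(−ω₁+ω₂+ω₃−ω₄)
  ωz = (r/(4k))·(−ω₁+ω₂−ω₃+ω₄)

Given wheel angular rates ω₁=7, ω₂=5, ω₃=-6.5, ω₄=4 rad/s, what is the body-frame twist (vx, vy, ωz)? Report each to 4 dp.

(0.0950, -0.1250, 0.4722)

k = lx + ly = 0.1 + 0.08 = 0.1800
ω₁+ω₂+ω₃+ω₄ = 9.5000  →  vx = (0.04/4)·9.5000 = 0.0950
−ω₁+ω₂+ω₃−ω₄ = -12.5000  →  vy = (0.04/4)·-12.5000 = -0.1250
−ω₁+ω₂−ω₃+ω₄ = 8.5000  →  ωz = (0.04/0.7200)·8.5000 = 0.4722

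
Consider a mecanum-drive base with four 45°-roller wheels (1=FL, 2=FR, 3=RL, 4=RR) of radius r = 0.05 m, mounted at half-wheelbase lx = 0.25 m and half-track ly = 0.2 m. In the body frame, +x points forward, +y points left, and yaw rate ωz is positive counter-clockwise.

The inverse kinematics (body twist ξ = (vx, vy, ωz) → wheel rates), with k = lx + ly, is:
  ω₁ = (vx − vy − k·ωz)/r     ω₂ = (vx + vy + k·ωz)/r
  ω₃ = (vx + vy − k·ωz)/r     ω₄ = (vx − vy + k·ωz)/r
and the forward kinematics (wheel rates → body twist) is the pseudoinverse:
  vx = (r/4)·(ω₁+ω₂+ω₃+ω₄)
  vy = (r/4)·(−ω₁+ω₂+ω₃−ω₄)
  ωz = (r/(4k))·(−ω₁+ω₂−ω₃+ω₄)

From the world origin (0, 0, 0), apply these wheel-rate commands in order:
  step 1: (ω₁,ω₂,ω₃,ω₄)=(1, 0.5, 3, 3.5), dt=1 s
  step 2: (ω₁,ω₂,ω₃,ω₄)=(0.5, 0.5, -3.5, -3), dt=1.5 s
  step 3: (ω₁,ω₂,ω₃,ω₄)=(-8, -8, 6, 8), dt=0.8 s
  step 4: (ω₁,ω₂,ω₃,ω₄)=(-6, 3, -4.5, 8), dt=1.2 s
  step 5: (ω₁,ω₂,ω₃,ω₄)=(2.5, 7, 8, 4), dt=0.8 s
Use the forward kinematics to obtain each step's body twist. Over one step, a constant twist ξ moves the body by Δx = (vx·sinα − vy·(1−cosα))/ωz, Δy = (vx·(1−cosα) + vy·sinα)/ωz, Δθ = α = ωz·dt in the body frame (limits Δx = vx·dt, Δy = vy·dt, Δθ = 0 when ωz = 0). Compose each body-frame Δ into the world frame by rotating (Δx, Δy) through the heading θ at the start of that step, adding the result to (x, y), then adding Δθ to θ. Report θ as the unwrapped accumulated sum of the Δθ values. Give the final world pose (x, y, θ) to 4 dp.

(0.0972, 0.1247, 0.7931)

step 1: ξ=(vx,vy,ωz)=(0.1000, -0.0125, 0.0000), dt=1.0 → body Δ=(0.1000, -0.0125, 0.0000) → world pose (0.1000, -0.0125, 0.0000)
step 2: ξ=(vx,vy,ωz)=(-0.0688, -0.0062, 0.0139), dt=1.5 → body Δ=(-0.1030, -0.0104, 0.0208) → world pose (-0.0030, -0.0229, 0.0208)
step 3: ξ=(vx,vy,ωz)=(-0.0250, -0.0250, 0.0556), dt=0.8 → body Δ=(-0.0195, -0.0204, 0.0444) → world pose (-0.0221, -0.0438, 0.0653)
step 4: ξ=(vx,vy,ωz)=(0.0062, -0.0437, 0.5972), dt=1.2 → body Δ=(0.0249, -0.0455, 0.7167) → world pose (0.0057, -0.0876, 0.7819)
step 5: ξ=(vx,vy,ωz)=(0.2688, 0.1063, 0.0139), dt=0.8 → body Δ=(0.2145, 0.0862, 0.0111) → world pose (0.0972, 0.1247, 0.7931)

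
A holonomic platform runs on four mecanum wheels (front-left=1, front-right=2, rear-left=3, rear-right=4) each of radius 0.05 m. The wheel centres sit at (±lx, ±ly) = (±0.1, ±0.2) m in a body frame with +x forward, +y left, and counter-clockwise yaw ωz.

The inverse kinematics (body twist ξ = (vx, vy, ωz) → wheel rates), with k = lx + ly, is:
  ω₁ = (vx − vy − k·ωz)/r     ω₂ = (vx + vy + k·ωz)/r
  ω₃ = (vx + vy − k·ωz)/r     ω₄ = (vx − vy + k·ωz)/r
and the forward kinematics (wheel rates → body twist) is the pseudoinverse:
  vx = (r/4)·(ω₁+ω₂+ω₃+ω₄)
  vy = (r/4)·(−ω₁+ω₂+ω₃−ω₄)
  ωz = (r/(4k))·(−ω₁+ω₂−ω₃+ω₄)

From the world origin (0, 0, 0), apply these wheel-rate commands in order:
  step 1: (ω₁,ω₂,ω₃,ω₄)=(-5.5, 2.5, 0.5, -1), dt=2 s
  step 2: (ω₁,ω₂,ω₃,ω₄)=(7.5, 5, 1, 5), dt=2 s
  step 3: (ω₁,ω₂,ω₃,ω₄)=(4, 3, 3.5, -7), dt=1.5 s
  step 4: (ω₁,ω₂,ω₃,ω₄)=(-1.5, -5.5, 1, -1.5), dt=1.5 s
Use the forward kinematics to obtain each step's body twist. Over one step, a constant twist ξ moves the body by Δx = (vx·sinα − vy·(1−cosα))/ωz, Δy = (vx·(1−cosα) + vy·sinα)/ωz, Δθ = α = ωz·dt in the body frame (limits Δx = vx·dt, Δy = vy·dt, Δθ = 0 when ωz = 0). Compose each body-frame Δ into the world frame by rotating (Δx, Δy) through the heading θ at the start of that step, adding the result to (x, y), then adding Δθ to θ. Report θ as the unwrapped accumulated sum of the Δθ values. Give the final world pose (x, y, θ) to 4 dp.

(0.1929, 0.5257, -0.4583)

step 1: ξ=(vx,vy,ωz)=(-0.0438, 0.1188, 0.2708), dt=2.0 → body Δ=(-0.1460, 0.2029, 0.5417) → world pose (-0.1460, 0.2029, 0.5417)
step 2: ξ=(vx,vy,ωz)=(0.2313, -0.0813, 0.0625), dt=2.0 → body Δ=(0.4714, -0.1332, 0.1250) → world pose (0.3266, 0.3318, 0.6667)
step 3: ξ=(vx,vy,ωz)=(0.0438, 0.1188, -0.4792), dt=1.5 → body Δ=(0.1214, 0.1406, -0.7188) → world pose (0.3351, 0.5174, -0.0521)
step 4: ξ=(vx,vy,ωz)=(-0.0938, -0.0187, -0.2708), dt=1.5 → body Δ=(-0.1424, 0.0008, -0.4062) → world pose (0.1929, 0.5257, -0.4583)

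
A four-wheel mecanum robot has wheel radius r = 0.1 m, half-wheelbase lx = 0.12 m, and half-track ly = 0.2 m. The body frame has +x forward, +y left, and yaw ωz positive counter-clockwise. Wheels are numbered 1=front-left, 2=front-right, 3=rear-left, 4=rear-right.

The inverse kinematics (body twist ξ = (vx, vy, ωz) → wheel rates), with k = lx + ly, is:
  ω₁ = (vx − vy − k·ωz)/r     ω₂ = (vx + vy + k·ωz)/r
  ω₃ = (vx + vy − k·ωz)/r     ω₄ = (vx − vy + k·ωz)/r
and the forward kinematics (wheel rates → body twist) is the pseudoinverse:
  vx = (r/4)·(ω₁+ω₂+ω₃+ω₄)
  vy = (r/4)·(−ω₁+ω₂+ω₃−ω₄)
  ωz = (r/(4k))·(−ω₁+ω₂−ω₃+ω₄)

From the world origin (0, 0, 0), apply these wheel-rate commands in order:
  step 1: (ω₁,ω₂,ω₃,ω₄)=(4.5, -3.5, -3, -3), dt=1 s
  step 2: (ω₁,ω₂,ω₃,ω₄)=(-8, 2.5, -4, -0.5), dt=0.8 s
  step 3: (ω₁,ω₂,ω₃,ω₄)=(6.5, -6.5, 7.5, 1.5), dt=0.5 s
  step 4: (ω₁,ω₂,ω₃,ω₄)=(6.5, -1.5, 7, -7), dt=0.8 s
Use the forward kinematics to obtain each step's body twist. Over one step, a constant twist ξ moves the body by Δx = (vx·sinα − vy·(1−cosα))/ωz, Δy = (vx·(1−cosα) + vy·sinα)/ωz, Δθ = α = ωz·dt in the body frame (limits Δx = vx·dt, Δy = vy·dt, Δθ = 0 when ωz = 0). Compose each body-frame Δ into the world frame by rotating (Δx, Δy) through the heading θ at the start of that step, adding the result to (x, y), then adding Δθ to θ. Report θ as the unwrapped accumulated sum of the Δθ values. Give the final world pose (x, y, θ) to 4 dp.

step 1: ξ=(vx,vy,ωz)=(-0.1250, -0.2000, -0.6250), dt=1.0 → body Δ=(-0.1775, -0.1494, -0.6250) → world pose (-0.1775, -0.1494, -0.6250)
step 2: ξ=(vx,vy,ωz)=(-0.2500, 0.1750, 1.0938), dt=0.8 → body Δ=(-0.2329, 0.0407, 0.8750) → world pose (-0.3425, 0.0199, 0.2500)
step 3: ξ=(vx,vy,ωz)=(0.2250, -0.1750, -1.4844), dt=0.5 → body Δ=(0.0714, -0.1196, -0.7422) → world pose (-0.2437, -0.0783, -0.4922)
step 4: ξ=(vx,vy,ωz)=(0.1250, 0.1500, -1.7188), dt=0.8 → body Δ=(0.1416, 0.0270, -1.3750) → world pose (-0.1061, -0.1214, -1.8672)

(-0.1061, -0.1214, -1.8672)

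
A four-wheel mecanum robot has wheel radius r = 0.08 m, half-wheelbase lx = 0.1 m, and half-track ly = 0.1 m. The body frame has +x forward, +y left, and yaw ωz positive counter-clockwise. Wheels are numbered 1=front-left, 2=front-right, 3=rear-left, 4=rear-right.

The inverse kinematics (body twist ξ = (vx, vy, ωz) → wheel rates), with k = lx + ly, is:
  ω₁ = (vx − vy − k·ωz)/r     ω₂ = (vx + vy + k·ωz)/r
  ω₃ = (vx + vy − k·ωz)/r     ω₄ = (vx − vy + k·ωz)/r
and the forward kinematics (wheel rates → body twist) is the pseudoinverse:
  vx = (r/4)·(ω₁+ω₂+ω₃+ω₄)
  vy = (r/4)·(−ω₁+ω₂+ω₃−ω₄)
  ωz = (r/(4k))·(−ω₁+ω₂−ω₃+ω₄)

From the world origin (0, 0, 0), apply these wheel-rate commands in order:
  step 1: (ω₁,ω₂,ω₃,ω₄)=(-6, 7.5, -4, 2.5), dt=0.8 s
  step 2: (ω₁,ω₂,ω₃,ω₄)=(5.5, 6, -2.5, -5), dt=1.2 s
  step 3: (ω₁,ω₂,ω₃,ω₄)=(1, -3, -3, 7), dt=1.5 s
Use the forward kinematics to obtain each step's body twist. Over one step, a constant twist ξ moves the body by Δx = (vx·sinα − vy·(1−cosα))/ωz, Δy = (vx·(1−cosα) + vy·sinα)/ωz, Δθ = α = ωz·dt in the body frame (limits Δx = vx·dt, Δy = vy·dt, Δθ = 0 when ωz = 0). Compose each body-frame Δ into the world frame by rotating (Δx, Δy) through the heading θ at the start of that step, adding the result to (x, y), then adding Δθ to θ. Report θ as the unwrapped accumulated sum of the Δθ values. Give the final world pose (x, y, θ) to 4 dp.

step 1: ξ=(vx,vy,ωz)=(0.0000, 0.1400, 2.0000), dt=0.8 → body Δ=(-0.0720, 0.0700, 1.6000) → world pose (-0.0720, 0.0700, 1.6000)
step 2: ξ=(vx,vy,ωz)=(0.0800, 0.0600, -0.2000), dt=1.2 → body Δ=(0.1037, 0.0598, -0.2400) → world pose (-0.1349, 0.1719, 1.3600)
step 3: ξ=(vx,vy,ωz)=(0.0400, -0.2800, 0.6000), dt=1.5 → body Δ=(0.2288, -0.3403, 0.9000) → world pose (0.2458, 0.3244, 2.2600)

(0.2458, 0.3244, 2.2600)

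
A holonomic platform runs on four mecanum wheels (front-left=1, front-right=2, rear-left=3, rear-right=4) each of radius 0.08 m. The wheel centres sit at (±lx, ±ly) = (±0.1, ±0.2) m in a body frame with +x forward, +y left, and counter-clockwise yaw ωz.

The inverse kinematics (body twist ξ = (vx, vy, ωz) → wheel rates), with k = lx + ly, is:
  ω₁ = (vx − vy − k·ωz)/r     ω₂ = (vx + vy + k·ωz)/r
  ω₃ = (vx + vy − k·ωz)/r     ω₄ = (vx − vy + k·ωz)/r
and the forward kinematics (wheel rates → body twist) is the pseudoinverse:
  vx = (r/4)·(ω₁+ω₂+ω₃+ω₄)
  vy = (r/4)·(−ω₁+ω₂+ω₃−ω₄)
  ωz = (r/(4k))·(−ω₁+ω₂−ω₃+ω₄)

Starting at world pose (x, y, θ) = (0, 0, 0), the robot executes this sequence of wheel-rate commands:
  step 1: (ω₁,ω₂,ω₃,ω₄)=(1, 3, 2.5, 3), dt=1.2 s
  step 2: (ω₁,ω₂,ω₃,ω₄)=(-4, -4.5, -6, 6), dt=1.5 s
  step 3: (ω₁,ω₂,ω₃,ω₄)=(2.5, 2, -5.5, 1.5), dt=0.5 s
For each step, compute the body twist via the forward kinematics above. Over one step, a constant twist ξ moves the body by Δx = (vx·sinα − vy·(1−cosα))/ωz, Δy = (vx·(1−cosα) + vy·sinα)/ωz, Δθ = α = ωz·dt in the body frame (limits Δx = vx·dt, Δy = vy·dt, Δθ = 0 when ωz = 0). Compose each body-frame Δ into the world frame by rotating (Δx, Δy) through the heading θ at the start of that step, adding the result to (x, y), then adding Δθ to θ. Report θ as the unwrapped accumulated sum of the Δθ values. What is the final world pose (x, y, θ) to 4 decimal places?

step 1: ξ=(vx,vy,ωz)=(0.1900, 0.0300, 0.1667), dt=1.2 → body Δ=(0.2229, 0.0585, 0.2000) → world pose (0.2229, 0.0585, 0.2000)
step 2: ξ=(vx,vy,ωz)=(-0.1700, -0.2500, 0.7667), dt=1.5 → body Δ=(-0.0095, -0.4288, 1.1500) → world pose (0.2988, -0.3637, 1.3500)
step 3: ξ=(vx,vy,ωz)=(0.0100, -0.1500, 0.4333), dt=0.5 → body Δ=(0.0131, -0.0739, 0.2167) → world pose (0.3737, -0.3671, 1.5667)

(0.3737, -0.3671, 1.5667)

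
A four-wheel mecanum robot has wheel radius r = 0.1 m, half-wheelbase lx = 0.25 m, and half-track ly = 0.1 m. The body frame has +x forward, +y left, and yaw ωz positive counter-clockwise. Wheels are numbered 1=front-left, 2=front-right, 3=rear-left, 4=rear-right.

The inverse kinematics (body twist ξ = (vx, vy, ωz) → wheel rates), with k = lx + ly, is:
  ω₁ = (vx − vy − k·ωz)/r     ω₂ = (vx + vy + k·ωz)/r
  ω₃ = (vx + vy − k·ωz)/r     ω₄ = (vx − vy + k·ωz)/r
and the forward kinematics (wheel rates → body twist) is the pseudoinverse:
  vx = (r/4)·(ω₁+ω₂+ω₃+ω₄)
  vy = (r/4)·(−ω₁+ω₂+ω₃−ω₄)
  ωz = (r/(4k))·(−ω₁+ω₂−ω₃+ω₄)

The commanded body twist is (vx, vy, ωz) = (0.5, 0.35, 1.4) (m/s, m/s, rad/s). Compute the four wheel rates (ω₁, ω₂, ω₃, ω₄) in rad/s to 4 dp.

k = lx + ly = 0.25 + 0.1 = 0.3500;  k·ωz = 0.3500·1.4 = 0.4900
ω₁ (FL) = (vx − vy − k·ωz)/r = -0.3400/0.1 = -3.4000
ω₂ (FR) = (vx + vy + k·ωz)/r = 1.3400/0.1 = 13.4000
ω₃ (RL) = (vx + vy − k·ωz)/r = 0.3600/0.1 = 3.6000
ω₄ (RR) = (vx − vy + k·ωz)/r = 0.6400/0.1 = 6.4000

(-3.4000, 13.4000, 3.6000, 6.4000)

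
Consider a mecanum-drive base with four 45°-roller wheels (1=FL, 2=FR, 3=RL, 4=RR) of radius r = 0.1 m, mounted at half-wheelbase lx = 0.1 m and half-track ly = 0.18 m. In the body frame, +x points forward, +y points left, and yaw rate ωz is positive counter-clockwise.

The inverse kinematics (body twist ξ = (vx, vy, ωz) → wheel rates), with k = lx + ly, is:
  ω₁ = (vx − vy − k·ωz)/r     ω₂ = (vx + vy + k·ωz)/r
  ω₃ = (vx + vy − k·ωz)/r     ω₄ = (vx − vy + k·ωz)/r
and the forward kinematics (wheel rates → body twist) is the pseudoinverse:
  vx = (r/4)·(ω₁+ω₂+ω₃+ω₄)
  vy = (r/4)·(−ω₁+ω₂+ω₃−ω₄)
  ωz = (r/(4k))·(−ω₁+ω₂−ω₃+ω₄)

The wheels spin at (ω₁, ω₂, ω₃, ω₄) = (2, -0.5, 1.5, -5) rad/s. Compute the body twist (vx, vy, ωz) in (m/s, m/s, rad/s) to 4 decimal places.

(-0.0500, 0.1000, -0.8036)

k = lx + ly = 0.1 + 0.18 = 0.2800
ω₁+ω₂+ω₃+ω₄ = -2.0000  →  vx = (0.1/4)·-2.0000 = -0.0500
−ω₁+ω₂+ω₃−ω₄ = 4.0000  →  vy = (0.1/4)·4.0000 = 0.1000
−ω₁+ω₂−ω₃+ω₄ = -9.0000  →  ωz = (0.1/1.1200)·-9.0000 = -0.8036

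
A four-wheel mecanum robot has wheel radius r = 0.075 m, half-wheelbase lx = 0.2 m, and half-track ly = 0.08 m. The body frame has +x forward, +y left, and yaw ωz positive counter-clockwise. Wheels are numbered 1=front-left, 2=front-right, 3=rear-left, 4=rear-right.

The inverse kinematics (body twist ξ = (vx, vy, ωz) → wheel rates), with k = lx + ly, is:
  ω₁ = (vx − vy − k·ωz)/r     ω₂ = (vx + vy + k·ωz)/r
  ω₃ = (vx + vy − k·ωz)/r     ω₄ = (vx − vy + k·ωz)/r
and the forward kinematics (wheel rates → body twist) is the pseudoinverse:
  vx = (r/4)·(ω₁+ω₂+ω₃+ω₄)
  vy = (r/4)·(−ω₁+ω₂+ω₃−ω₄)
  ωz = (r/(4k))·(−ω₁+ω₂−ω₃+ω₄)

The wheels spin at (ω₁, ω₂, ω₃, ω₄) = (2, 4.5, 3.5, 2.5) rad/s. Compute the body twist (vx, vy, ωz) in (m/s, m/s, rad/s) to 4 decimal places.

k = lx + ly = 0.2 + 0.08 = 0.2800
ω₁+ω₂+ω₃+ω₄ = 12.5000  →  vx = (0.075/4)·12.5000 = 0.2344
−ω₁+ω₂+ω₃−ω₄ = 3.5000  →  vy = (0.075/4)·3.5000 = 0.0656
−ω₁+ω₂−ω₃+ω₄ = 1.5000  →  ωz = (0.075/1.1200)·1.5000 = 0.1004

(0.2344, 0.0656, 0.1004)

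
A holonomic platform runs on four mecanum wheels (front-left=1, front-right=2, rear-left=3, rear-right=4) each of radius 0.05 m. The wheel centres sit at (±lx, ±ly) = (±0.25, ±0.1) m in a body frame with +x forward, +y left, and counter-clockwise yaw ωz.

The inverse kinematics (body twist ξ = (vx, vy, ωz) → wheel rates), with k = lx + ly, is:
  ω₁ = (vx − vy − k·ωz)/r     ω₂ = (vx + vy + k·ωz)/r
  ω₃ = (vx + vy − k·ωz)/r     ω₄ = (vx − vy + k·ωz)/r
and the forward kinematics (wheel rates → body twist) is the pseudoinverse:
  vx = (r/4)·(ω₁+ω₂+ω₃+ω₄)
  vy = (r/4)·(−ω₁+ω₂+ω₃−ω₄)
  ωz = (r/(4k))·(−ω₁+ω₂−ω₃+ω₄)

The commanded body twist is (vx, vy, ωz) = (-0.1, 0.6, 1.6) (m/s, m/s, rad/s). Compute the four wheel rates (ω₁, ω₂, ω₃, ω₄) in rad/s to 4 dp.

(-25.2000, 21.2000, -1.2000, -2.8000)

k = lx + ly = 0.25 + 0.1 = 0.3500;  k·ωz = 0.3500·1.6 = 0.5600
ω₁ (FL) = (vx − vy − k·ωz)/r = -1.2600/0.05 = -25.2000
ω₂ (FR) = (vx + vy + k·ωz)/r = 1.0600/0.05 = 21.2000
ω₃ (RL) = (vx + vy − k·ωz)/r = -0.0600/0.05 = -1.2000
ω₄ (RR) = (vx − vy + k·ωz)/r = -0.1400/0.05 = -2.8000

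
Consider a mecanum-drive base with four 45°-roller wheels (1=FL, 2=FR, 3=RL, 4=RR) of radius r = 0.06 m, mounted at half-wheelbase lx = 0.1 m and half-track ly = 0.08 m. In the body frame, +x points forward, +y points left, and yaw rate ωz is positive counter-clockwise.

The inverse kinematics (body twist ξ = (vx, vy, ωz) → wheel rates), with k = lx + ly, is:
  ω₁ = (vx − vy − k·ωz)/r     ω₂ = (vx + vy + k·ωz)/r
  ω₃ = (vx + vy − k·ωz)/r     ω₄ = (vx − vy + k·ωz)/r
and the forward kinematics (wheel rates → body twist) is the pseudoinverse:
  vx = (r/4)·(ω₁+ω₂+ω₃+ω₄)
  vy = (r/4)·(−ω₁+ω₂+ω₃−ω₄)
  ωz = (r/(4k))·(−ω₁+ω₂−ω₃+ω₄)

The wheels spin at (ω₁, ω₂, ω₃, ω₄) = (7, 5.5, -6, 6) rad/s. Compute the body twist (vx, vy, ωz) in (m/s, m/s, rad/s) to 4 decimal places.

k = lx + ly = 0.1 + 0.08 = 0.1800
ω₁+ω₂+ω₃+ω₄ = 12.5000  →  vx = (0.06/4)·12.5000 = 0.1875
−ω₁+ω₂+ω₃−ω₄ = -13.5000  →  vy = (0.06/4)·-13.5000 = -0.2025
−ω₁+ω₂−ω₃+ω₄ = 10.5000  →  ωz = (0.06/0.7200)·10.5000 = 0.8750

(0.1875, -0.2025, 0.8750)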